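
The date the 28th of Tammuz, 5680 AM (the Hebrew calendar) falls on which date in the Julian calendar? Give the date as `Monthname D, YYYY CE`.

July 1, 1920 CE

Julian Day Number of the source date = 2422520.
Converting JDN 2422520 to the Julian calendar gives 1 July 1920 CE.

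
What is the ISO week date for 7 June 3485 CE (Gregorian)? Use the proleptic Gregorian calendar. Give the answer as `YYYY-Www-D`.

The weekday is Sunday (ISO weekday 7).
That Sunday belongs to ISO week 23 of ISO year 3485.

3485-W23-7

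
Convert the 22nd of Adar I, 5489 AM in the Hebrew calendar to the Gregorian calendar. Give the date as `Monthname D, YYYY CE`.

February 21, 1729 CE

Julian Day Number of the source date = 2352616.
Converting JDN 2352616 to the Gregorian calendar gives 21 February 1729 CE.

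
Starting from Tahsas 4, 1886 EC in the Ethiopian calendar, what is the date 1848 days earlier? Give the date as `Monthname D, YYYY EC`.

Hidar 12, 1881 EC

JDN of Tahsas 4, 1886 EC = 2412810.
2412810 − 1848 = 2410962.
JDN 2410962 in the Ethiopian calendar is Hidar 12, 1881 EC.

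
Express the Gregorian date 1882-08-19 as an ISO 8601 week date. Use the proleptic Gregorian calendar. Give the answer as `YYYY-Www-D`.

The weekday is Saturday (ISO weekday 6).
That Saturday belongs to ISO week 33 of ISO year 1882.

1882-W33-6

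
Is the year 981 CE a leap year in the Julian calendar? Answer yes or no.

no

981 mod 4 = 1, so it is a common year in the Julian calendar.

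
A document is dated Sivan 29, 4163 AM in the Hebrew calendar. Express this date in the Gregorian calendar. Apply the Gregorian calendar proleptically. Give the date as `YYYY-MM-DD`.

0403-06-06

Julian Day Number of the source date = 1868409.
Converting JDN 1868409 to the Gregorian calendar gives 6 June 403 CE.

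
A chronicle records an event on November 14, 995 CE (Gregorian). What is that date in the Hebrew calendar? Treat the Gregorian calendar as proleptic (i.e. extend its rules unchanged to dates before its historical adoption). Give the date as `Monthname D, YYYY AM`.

Both dates share Julian Day Number 2084794; in the Hebrew calendar that is 13 Kislev 4756 AM.

Kislev 13, 4756 AM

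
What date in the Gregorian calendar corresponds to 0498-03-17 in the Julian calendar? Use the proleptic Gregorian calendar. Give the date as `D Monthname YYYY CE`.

18 March 498 CE

The Julian–Gregorian offset here is 1 day (Julian trailing).
17 March 498 Julian + 1 day → 18 March 498 Gregorian.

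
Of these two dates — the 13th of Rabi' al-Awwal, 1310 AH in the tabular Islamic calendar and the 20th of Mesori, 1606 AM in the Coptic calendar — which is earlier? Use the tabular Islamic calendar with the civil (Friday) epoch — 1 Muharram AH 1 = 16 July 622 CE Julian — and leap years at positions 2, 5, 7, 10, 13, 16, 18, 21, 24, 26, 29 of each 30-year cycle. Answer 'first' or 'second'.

second

First date → JDN 2412377; second date → JDN 2411605.
JDN 2411605 < JDN 2412377, so the second date is earlier.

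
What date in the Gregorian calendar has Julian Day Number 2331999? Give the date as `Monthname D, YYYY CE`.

Counting from JDN 2299161 = 15 Oct 1582 gives an offset of 32838 days.

September 10, 1672 CE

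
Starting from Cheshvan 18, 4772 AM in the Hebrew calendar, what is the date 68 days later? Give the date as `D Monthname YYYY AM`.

26 Tevet 4772 AM

Counting 68 days forward from JDN 2090616 reaches JDN 2090684, which is 26 Tevet 4772 AM.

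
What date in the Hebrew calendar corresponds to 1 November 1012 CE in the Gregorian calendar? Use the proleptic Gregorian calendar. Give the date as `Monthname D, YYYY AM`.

Cheshvan 7, 4773 AM

Both dates share Julian Day Number 2090990; in the Hebrew calendar that is 7 Cheshvan 4773 AM.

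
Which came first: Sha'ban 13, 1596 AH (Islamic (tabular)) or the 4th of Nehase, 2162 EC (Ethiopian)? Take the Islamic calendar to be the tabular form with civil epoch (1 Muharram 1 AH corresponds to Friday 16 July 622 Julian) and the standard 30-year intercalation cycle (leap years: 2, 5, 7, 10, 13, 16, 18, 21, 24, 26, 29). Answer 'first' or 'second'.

second

Converting both to JDN: 2513874 vs 2513859; the smaller is the second.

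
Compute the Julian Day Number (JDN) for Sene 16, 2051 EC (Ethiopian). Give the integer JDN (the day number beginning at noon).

In the Gregorian calendar the same day is 23 June 2059.
JDN 2451545 is 1 January 2000 CE (Gregorian); the target day is +21723 days from there, so JDN = 2473268.

2473268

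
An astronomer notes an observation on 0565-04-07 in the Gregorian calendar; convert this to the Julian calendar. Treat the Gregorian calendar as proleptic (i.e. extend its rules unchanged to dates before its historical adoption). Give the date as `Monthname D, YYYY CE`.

For dates in this range the Gregorian date is 2 days ahead of the Julian.
7 April 565 Gregorian − 2 days → 5 April 565 Julian.

April 5, 565 CE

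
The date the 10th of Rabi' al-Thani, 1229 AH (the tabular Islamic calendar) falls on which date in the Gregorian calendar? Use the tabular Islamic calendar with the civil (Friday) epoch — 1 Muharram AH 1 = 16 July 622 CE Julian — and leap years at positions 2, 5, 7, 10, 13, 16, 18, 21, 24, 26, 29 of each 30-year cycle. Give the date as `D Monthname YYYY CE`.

1 April 1814 CE

Julian Day Number of the source date = 2383700.
Converting JDN 2383700 to the Gregorian calendar gives 1 April 1814 CE.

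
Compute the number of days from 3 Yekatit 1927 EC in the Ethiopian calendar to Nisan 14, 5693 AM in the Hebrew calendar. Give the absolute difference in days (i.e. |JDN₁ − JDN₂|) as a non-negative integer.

JDN of the first date = 2427844.
JDN of the second date = 2427173.
|2427173 − 2427844| = 671.

671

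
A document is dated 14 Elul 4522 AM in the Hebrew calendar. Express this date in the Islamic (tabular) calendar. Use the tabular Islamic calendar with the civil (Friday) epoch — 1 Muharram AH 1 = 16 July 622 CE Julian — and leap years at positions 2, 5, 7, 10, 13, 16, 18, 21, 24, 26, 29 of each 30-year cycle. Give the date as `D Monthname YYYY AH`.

Both dates share Julian Day Number 1999628; in the tabular Islamic calendar that is 12 Jumada al-Thani 145 AH.

12 Jumada al-Thani 145 AH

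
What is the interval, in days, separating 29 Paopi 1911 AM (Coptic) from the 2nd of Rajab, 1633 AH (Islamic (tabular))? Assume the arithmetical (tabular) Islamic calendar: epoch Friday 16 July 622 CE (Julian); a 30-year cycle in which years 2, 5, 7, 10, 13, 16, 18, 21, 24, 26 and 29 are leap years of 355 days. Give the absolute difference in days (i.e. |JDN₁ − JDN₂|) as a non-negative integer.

First date → JDN 2522715; second date → JDN 2526944.
The interval is |2522715 − 2526944| = 4229 days.

4229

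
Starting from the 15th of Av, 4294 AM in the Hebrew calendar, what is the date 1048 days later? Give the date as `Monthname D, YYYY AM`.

Sivan 30, 4297 AM

The starting date is JDN 1916324; 1916324 + 1048 = 1917372.
JDN 1917372 corresponds to Sivan 30, 4297 AM.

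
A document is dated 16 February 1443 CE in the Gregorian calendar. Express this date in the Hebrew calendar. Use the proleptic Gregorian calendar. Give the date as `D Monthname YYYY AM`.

7 Adar 5203 AM

Julian Day Number of the source date = 2248151.
Converting JDN 2248151 to the Hebrew calendar gives 7 Adar 5203 AM.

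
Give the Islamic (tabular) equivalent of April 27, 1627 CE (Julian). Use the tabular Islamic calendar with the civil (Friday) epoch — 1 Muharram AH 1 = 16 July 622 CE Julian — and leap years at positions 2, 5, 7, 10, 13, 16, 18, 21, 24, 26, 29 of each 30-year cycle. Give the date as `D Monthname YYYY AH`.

21 Sha'ban 1036 AH

Both dates share Julian Day Number 2315436; in the tabular Islamic calendar that is 21 Sha'ban 1036 AH.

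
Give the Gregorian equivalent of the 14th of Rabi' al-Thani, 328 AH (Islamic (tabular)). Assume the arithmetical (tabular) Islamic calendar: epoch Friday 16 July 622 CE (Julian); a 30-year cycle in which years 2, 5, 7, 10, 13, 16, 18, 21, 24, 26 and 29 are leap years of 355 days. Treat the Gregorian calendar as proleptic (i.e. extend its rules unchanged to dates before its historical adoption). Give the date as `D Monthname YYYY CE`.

2 February 940 CE

Both dates share Julian Day Number 2064420; in the Gregorian calendar that is 2 February 940 CE.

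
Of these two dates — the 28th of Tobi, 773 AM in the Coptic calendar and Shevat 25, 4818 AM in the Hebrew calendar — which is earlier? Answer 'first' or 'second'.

The two dates have Julian Day Numbers 2107150 and 2107514 respectively.
Since 2107150 < 2107514, the first date comes first.

first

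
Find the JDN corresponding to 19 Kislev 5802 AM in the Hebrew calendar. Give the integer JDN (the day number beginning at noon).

2466866

Equivalently 12 December 2041 (Gregorian).
JDN 2400001 is 17 November 1858 CE (Gregorian), MJD 0; the target day is +66865 days from there, so JDN = 2466866.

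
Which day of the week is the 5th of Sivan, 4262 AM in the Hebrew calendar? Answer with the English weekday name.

Tuesday

This is JDN 1904561 (30 May 502 Gregorian).
JDN 1904561 mod 7 = 1, and JDN 0 was a Monday, so this is a Tuesday.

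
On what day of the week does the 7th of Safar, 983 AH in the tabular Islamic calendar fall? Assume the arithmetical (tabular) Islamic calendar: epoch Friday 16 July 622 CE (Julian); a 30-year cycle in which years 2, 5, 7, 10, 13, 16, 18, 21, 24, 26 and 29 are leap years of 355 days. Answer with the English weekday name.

Equivalently 28 May 1575 Gregorian, JDN 2296464.
JDN 2296464 mod 7 = 2, and JDN 0 was a Monday, so this is a Wednesday.

Wednesday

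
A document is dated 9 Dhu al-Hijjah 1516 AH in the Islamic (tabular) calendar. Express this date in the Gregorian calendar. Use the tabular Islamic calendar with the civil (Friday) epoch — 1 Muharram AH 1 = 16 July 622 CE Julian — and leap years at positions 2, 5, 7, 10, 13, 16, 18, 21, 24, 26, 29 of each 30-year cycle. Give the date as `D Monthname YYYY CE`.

Both dates share Julian Day Number 2485638; in the Gregorian calendar that is 5 May 2093 CE.

5 May 2093 CE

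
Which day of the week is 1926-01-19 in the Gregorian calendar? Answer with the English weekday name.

Since JDN mod 7 = 1 (0 = Monday), the day is Tuesday.

Tuesday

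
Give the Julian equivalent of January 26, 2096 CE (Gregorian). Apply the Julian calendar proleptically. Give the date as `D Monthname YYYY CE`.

The Julian–Gregorian offset here is 13 days (Julian trailing).
26 January 2096 Gregorian − 13 days → 13 January 2096 Julian.

13 January 2096 CE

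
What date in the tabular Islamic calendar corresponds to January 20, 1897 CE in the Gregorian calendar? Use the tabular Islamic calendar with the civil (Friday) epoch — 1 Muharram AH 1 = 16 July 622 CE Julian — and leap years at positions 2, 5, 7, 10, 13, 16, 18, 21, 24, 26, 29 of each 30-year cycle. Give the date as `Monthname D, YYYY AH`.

Sha'ban 16, 1314 AH

Both dates share Julian Day Number 2413945; in the tabular Islamic calendar that is 16 Sha'ban 1314 AH.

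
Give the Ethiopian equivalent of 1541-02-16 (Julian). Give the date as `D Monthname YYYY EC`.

22 Yekatit 1533 EC

The source date corresponds to 26 February 1541 in the proleptic Gregorian calendar (JDN 2283955).
That day falls on 22 Yekatit 1533 EC in the Ethiopian calendar.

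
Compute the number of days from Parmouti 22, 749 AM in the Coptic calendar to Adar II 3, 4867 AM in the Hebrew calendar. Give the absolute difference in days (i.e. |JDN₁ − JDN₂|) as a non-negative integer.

26979

JDN of the first date = 2098468.
JDN of the second date = 2125447.
|2125447 − 2098468| = 26979.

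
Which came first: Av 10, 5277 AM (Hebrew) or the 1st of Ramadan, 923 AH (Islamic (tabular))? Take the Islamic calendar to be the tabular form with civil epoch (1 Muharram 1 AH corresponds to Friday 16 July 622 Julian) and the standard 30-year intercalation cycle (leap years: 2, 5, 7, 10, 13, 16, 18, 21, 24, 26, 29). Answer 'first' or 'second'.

Converting both to JDN: 2275352 vs 2275402; the smaller is the first.

first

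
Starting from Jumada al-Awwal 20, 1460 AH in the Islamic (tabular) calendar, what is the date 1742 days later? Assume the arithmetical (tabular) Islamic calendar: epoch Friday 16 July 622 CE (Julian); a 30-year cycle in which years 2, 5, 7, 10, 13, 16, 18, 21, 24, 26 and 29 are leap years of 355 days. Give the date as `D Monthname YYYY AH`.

19 Rabi' al-Thani 1465 AH

The starting date is JDN 2465598; 2465598 + 1742 = 2467340.
JDN 2467340 corresponds to 19 Rabi' al-Thani 1465 AH.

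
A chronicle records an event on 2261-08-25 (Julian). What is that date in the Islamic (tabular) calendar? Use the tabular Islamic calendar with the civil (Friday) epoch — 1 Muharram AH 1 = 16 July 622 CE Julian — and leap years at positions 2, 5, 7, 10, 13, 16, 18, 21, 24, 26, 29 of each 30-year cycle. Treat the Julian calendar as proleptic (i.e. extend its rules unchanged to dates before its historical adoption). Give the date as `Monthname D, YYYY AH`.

Julian Day Number of the source date = 2547125.
Converting JDN 2547125 to the tabular Islamic calendar gives 13 Jumada al-Thani 1690 AH.

Jumada al-Thani 13, 1690 AH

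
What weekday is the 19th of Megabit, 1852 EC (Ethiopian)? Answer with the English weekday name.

Tuesday

In the Gregorian calendar this is 27 March 1860 (JDN 2400497).
Since JDN mod 7 = 1 (0 = Monday), the day is Tuesday.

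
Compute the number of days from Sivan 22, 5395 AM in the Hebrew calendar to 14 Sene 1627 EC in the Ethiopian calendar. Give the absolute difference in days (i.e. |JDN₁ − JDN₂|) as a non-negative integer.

10

First date → JDN 2318390; second date → JDN 2318400.
The interval is |2318390 − 2318400| = 10 days.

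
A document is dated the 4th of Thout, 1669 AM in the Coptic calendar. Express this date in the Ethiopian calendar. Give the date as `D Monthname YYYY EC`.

The source date corresponds to 14 September 1952 in the Gregorian calendar (JDN 2434270).
That day falls on 4 Meskerem 1945 EC in the Ethiopian calendar.

4 Meskerem 1945 EC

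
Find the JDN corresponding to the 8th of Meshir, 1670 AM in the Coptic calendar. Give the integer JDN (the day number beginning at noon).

2434789

Equivalently 15 February 1954 (Gregorian).
JDN 2299161 is 15 October 1582 CE (Gregorian); the target day is +135628 days from there, so JDN = 2434789.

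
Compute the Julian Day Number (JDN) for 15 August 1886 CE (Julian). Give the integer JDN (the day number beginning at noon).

Equivalently 27 August 1886 (Gregorian).
JDN 2400001 is 17 November 1858 CE (Gregorian), MJD 0; the target day is +10145 days from there, so JDN = 2410146.

2410146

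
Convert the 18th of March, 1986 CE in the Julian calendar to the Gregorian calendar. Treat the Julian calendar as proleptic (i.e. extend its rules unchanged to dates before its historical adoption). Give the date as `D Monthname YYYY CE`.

The Julian–Gregorian offset here is 13 days (Julian trailing).
18 March 1986 Julian + 13 days → 31 March 1986 Gregorian.

31 March 1986 CE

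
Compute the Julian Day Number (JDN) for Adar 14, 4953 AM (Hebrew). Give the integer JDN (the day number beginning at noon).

2156850

In the proleptic Gregorian calendar the same day is 25 February 1193.
JDN 2400001 is 17 November 1858 CE (Gregorian), MJD 0; the target day is −243151 days from there, so JDN = 2156850.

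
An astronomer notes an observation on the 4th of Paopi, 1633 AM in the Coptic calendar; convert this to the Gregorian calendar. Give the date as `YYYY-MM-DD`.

Both dates share Julian Day Number 2421151; in the Gregorian calendar that is 14 October 1916 CE.

1916-10-14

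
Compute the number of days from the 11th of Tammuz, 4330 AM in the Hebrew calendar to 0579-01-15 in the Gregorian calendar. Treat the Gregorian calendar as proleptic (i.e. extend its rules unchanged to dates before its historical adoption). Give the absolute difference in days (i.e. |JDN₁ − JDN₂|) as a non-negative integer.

First date → JDN 1929431; second date → JDN 1932550.
The interval is |1929431 − 1932550| = 3119 days.

3119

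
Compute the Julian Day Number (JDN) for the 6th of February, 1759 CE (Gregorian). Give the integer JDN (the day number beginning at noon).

JDN 2299161 is 15 October 1582 CE (Gregorian); the target day is +64397 days from there, so JDN = 2363558.

2363558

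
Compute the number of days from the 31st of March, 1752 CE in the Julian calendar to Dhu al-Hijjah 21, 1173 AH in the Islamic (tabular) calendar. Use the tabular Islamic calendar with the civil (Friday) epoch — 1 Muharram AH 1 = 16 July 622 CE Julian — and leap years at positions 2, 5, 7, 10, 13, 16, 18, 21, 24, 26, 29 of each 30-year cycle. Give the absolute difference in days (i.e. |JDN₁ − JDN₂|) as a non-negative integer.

3037

JDN of the first date = 2361066.
JDN of the second date = 2364103.
|2364103 − 2361066| = 3037.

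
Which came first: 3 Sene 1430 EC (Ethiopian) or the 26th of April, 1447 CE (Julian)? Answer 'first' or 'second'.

first

The two dates have Julian Day Numbers 2246435 and 2249690 respectively.
Since 2246435 < 2249690, the first date comes first.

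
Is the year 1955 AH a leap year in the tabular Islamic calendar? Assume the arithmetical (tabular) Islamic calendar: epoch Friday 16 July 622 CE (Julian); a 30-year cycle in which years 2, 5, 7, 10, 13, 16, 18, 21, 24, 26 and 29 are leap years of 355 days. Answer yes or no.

Year 1955 AH is year 5 of its 30-year cycle; leap positions are 2, 5, 7, 10, 13, 16, 18, 21, 24, 26, 29, so it is a leap year (355 days).

yes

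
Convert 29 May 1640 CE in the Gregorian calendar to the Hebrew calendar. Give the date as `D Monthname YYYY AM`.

8 Sivan 5400 AM

Both dates share Julian Day Number 2320207; in the Hebrew calendar that is 8 Sivan 5400 AM.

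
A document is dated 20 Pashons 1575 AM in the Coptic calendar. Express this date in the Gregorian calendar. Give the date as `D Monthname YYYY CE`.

Both dates share Julian Day Number 2400192; in the Gregorian calendar that is 27 May 1859 CE.

27 May 1859 CE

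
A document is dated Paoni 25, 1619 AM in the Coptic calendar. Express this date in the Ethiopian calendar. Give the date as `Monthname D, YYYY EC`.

Sene 25, 1895 EC

Both dates share Julian Day Number 2416298; in the Ethiopian calendar that is 25 Sene 1895 EC.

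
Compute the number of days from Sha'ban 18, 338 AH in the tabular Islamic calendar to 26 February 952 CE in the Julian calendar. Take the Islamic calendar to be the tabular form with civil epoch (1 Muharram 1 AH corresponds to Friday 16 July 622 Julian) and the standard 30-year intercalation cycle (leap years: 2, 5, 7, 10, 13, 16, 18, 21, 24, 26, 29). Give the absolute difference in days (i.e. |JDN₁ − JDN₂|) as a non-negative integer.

746

JDN of the first date = 2068086.
JDN of the second date = 2068832.
|2068832 − 2068086| = 746.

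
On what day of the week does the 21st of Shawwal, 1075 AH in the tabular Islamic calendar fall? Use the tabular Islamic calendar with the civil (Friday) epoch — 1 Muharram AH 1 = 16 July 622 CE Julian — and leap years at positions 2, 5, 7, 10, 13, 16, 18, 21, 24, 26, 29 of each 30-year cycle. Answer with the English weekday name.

This is JDN 2329316 (7 May 1665 Gregorian).
Since JDN mod 7 = 3 (0 = Monday), the day is Thursday.

Thursday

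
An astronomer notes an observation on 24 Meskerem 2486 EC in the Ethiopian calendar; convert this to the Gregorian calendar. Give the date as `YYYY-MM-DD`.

2493-10-07

Julian Day Number of the source date = 2631890.
Converting JDN 2631890 to the Gregorian calendar gives 7 October 2493 CE.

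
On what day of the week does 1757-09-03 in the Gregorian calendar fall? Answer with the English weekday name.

JDN 2363037 mod 7 = 5, and JDN 0 was a Monday, so this is a Saturday.

Saturday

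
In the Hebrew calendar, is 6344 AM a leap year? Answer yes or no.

yes

Hebrew year 6344 is year 17 of its 19-year Metonic cycle; leap years are at positions 3, 6, 8, 11, 14, 17, 19, so it is a leap year (13 months).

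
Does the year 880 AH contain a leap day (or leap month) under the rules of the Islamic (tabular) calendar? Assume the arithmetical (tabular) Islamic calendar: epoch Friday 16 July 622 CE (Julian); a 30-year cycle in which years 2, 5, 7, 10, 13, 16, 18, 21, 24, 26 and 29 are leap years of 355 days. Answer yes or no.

yes

Year 880 AH is year 10 of its 30-year cycle; leap positions are 2, 5, 7, 10, 13, 16, 18, 21, 24, 26, 29, so it is a leap year (355 days).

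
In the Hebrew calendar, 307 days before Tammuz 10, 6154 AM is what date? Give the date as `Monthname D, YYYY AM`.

JDN of Tammuz 10, 6154 AM = 2595640.
2595640 − 307 = 2595333.
JDN 2595333 in the Hebrew calendar is Elul 28, 6153 AM.

Elul 28, 6153 AM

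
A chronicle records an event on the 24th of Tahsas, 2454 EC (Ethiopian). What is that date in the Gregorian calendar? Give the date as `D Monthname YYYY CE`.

5 January 2462 CE

Both dates share Julian Day Number 2620292; in the Gregorian calendar that is 5 January 2462 CE.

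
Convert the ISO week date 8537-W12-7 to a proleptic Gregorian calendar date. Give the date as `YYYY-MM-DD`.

ISO week 1 of 8537 is the week containing the first Thursday of 8537.
Week 12, day 7 (Sunday) lands on 8537-03-24.

8537-03-24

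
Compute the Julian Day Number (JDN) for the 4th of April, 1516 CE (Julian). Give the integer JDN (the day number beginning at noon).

2274871

In the proleptic Gregorian calendar the same day is 14 April 1516.
JDN 2400001 is 17 November 1858 CE (Gregorian), MJD 0; the target day is −125130 days from there, so JDN = 2274871.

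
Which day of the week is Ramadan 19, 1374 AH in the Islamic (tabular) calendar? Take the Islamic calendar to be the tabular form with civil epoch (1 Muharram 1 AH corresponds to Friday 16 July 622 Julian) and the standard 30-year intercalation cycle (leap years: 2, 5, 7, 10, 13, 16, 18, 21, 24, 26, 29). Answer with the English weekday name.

Wednesday

Equivalently 11 May 1955 Gregorian, JDN 2435239.
Since JDN mod 7 = 2 (0 = Monday), the day is Wednesday.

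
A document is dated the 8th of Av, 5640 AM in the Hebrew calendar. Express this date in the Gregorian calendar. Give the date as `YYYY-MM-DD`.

Julian Day Number of the source date = 2407913.
Converting JDN 2407913 to the Gregorian calendar gives 16 July 1880 CE.

1880-07-16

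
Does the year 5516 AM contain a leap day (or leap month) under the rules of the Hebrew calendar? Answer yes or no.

yes

Hebrew year 5516 is year 6 of its 19-year Metonic cycle; leap years are at positions 3, 6, 8, 11, 14, 17, 19, so it is a leap year (13 months).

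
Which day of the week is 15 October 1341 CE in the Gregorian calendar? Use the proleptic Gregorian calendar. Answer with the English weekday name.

2211138 ≡ 6 (mod 7); counting from Monday = 0 gives Sunday.

Sunday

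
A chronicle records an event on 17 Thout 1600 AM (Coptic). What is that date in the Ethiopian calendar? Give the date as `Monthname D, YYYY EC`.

Meskerem 17, 1876 EC

Julian Day Number of the source date = 2409081.
Converting JDN 2409081 to the Ethiopian calendar gives 17 Meskerem 1876 EC.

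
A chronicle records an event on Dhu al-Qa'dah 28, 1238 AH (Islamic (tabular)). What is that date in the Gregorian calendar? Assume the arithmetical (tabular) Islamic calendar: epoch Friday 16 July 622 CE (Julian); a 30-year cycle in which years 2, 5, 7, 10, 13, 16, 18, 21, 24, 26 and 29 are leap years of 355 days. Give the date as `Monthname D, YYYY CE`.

August 6, 1823 CE

Julian Day Number of the source date = 2387114.
Converting JDN 2387114 to the Gregorian calendar gives 6 August 1823 CE.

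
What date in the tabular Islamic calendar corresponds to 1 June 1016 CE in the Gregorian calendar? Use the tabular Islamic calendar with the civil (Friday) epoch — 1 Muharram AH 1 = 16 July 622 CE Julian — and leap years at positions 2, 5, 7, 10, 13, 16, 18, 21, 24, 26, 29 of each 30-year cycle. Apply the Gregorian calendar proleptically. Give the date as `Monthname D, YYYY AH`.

Dhu al-Hijjah 16, 406 AH

Both dates share Julian Day Number 2092298; in the tabular Islamic calendar that is 16 Dhu al-Hijjah 406 AH.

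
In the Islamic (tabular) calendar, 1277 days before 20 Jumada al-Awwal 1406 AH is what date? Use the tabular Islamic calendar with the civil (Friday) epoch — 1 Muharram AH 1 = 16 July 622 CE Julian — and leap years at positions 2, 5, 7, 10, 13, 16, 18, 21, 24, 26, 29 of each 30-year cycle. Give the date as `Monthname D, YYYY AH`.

The starting date is JDN 2446462; 2446462 − 1277 = 2445185.
JDN 2445185 corresponds to Shawwal 12, 1402 AH.

Shawwal 12, 1402 AH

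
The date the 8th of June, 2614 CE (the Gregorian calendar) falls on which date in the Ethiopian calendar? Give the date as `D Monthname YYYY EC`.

Julian Day Number of the source date = 2675962.
Converting JDN 2675962 to the Ethiopian calendar gives 26 Ginbot 2606 EC.

26 Ginbot 2606 EC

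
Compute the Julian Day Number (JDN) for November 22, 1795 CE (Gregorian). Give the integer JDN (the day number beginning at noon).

JDN 2299161 is 15 October 1582 CE (Gregorian); the target day is +77835 days from there, so JDN = 2376996.

2376996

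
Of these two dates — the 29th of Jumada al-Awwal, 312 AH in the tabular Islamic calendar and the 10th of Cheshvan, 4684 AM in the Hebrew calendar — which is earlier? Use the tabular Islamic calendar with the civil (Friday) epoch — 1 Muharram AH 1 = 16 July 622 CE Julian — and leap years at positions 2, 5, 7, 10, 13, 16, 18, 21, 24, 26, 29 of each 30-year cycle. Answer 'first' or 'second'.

second

Converting both to JDN: 2058794 vs 2058480; the smaller is the second.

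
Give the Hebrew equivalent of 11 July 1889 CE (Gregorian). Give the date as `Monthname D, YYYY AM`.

Julian Day Number of the source date = 2411195.
Converting JDN 2411195 to the Hebrew calendar gives 12 Tammuz 5649 AM.

Tammuz 12, 5649 AM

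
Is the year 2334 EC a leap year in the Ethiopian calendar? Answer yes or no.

no

2334 mod 4 = 2; in the Ethiopian calendar a year is leap when year mod 4 = 3, so it is a common year.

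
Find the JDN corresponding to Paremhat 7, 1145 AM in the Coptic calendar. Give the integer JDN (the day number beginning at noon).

2243062

In the proleptic Gregorian calendar the same day is 12 March 1429.
JDN 2451545 is 1 January 2000 CE (Gregorian); the target day is −208483 days from there, so JDN = 2243062.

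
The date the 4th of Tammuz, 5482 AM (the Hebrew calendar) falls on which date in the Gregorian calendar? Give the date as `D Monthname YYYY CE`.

19 June 1722 CE

Both dates share Julian Day Number 2350177; in the Gregorian calendar that is 19 June 1722 CE.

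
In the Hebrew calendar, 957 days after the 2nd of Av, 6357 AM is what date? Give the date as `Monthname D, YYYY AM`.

JDN of the 2nd of Av, 6357 AM = 2669813.
2669813 + 957 = 2670770.
JDN 2670770 in the Hebrew calendar is Adar II 14, 6360 AM.

Adar II 14, 6360 AM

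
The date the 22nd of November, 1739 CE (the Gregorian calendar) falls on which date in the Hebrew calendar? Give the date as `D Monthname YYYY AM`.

Julian Day Number of the source date = 2356542.
Converting JDN 2356542 to the Hebrew calendar gives 21 Cheshvan 5500 AM.

21 Cheshvan 5500 AM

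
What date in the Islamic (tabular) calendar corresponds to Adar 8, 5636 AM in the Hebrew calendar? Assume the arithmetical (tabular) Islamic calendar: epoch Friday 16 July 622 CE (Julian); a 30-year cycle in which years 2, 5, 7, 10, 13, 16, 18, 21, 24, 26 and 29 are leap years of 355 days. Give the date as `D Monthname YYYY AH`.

7 Safar 1293 AH

Julian Day Number of the source date = 2406318.
Converting JDN 2406318 to the tabular Islamic calendar gives 7 Safar 1293 AH.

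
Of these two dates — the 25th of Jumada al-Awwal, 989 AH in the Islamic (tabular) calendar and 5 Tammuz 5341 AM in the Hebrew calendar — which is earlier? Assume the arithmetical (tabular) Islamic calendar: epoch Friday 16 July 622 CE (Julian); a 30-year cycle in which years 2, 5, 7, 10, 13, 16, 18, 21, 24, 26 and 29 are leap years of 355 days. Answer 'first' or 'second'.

First date → JDN 2298696; second date → JDN 2298675.
JDN 2298675 < JDN 2298696, so the second date is earlier.

second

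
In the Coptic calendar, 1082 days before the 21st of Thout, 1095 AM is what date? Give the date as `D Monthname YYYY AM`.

Counting 1082 days back from JDN 2224633 reaches JDN 2223551, which is 4 Paopi 1092 AM.

4 Paopi 1092 AM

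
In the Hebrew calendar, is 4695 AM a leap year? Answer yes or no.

Hebrew year 4695 is year 2 of its 19-year Metonic cycle; leap years are at positions 3, 6, 8, 11, 14, 17, 19, so it is a common year (12 months).

no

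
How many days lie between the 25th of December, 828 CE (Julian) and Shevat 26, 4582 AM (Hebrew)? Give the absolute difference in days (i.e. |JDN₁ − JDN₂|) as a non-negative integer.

2529

First date → JDN 2023844; second date → JDN 2021315.
The interval is |2023844 − 2021315| = 2529 days.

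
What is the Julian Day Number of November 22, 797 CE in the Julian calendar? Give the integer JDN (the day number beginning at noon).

In the proleptic Gregorian calendar the same day is 26 November 797.
JDN 2451545 is 1 January 2000 CE (Gregorian); the target day is −439057 days from there, so JDN = 2012488.

2012488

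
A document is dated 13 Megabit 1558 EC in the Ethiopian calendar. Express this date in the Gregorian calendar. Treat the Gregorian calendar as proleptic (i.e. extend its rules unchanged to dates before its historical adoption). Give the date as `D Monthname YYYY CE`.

19 March 1566 CE

Julian Day Number of the source date = 2293107.
Converting JDN 2293107 to the Gregorian calendar gives 19 March 1566 CE.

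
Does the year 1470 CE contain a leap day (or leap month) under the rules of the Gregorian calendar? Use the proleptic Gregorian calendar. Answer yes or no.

no

1470 is not divisible by 4, so it is a common year.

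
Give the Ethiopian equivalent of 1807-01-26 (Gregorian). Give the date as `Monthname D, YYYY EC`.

Tir 19, 1799 EC

Julian Day Number of the source date = 2381078.
Converting JDN 2381078 to the Ethiopian calendar gives 19 Tir 1799 EC.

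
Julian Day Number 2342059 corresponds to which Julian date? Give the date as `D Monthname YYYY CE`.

JDN 2342059 is 28 March 1700 in the Gregorian calendar.
In the Julian calendar that day is 17 March 1700 CE.

17 March 1700 CE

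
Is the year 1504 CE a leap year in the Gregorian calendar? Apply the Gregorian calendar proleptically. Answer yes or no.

1504 is divisible by 4 and not by 100, so it is a leap year.

yes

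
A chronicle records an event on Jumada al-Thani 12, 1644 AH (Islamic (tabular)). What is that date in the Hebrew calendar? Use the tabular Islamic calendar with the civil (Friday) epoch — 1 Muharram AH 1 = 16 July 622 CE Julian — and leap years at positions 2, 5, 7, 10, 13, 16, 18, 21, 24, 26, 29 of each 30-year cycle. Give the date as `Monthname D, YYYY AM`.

Shevat 13, 5977 AM

The source date corresponds to 21 January 2217 in the Gregorian calendar (JDN 2530823).
That day falls on 13 Shevat 5977 AM in the Hebrew calendar.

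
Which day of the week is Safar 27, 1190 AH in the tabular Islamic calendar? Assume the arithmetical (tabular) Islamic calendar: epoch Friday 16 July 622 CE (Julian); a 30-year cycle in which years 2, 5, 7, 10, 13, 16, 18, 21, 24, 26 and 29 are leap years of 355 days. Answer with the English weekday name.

In the Gregorian calendar this is 17 April 1776 (JDN 2369838).
Since JDN mod 7 = 2 (0 = Monday), the day is Wednesday.

Wednesday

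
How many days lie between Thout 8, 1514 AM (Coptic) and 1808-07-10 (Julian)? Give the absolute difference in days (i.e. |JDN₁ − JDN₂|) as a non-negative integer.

First date → JDN 2377660; second date → JDN 2381621.
The interval is |2377660 − 2381621| = 3961 days.

3961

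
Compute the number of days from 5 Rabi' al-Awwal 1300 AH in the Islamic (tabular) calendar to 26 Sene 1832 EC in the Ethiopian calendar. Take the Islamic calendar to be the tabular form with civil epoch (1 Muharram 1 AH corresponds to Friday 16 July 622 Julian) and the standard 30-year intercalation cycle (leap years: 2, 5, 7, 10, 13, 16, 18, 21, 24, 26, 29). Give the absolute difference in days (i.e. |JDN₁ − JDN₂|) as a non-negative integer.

First date → JDN 2408825; second date → JDN 2393289.
The interval is |2408825 − 2393289| = 15536 days.

15536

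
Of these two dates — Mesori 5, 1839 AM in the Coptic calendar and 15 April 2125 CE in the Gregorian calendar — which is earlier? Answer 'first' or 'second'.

first

Converting both to JDN: 2496693 vs 2497305; the smaller is the first.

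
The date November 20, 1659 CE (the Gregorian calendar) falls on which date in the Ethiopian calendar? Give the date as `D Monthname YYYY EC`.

13 Hidar 1652 EC

Julian Day Number of the source date = 2327321.
Converting JDN 2327321 to the Ethiopian calendar gives 13 Hidar 1652 EC.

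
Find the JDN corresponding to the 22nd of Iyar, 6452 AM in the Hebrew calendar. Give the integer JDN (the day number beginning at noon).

2704443

In the Gregorian calendar the same day is 30 May 2692.
JDN 2299161 is 15 October 1582 CE (Gregorian); the target day is +405282 days from there, so JDN = 2704443.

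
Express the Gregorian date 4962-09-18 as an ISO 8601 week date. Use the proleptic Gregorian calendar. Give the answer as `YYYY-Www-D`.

4962-W37-6

The weekday is Saturday (ISO weekday 6).
That Saturday belongs to ISO week 37 of ISO year 4962.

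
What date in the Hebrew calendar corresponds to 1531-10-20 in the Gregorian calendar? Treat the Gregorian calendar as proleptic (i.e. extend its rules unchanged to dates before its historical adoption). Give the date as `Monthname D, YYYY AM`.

Tishrei 29, 5292 AM

Julian Day Number of the source date = 2280538.
Converting JDN 2280538 to the Hebrew calendar gives 29 Tishrei 5292 AM.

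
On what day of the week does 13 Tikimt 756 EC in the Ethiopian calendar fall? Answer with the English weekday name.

Equivalently 15 October 763 Gregorian, JDN 2000027.
Since JDN mod 7 = 1 (0 = Monday), the day is Tuesday.

Tuesday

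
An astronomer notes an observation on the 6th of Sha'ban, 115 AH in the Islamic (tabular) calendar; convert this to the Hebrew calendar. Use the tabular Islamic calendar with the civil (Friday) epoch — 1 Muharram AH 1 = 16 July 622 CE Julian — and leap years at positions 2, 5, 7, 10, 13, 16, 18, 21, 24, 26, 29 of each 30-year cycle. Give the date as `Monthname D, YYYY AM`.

Tishrei 8, 4494 AM

Julian Day Number of the source date = 1989050.
Converting JDN 1989050 to the Hebrew calendar gives 8 Tishrei 4494 AM.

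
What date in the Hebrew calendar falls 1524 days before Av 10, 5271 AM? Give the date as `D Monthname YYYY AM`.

The starting date is JDN 2273166; 2273166 − 1524 = 2271642.
JDN 2271642 corresponds to 22 Sivan 5267 AM.

22 Sivan 5267 AM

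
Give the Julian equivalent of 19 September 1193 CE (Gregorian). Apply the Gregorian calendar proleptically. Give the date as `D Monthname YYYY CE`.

At this point the Julian calendar is 7 days behind the Gregorian.
19 September 1193 Gregorian − 7 days → 12 September 1193 Julian.

12 September 1193 CE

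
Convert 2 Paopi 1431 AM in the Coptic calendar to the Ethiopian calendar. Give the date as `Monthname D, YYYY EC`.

Tikimt 2, 1707 EC

Julian Day Number of the source date = 2347368.
Converting JDN 2347368 to the Ethiopian calendar gives 2 Tikimt 1707 EC.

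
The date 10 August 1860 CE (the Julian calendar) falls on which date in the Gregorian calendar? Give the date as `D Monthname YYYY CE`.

22 August 1860 CE

For dates in this range the Gregorian date is 12 days ahead of the Julian.
10 August 1860 Julian + 12 days → 22 August 1860 Gregorian.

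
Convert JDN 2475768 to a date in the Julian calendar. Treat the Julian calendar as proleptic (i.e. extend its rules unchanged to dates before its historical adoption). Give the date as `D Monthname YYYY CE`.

14 April 2066 CE

The Gregorian equivalent of JDN 2475768 is 27 April 2066.
In the Julian calendar that day is 14 April 2066 CE.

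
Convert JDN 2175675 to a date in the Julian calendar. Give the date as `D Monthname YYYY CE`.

JDN 2175675 is 10 September 1244 in the proleptic Gregorian calendar.
In the Julian calendar that day is 3 September 1244 CE.

3 September 1244 CE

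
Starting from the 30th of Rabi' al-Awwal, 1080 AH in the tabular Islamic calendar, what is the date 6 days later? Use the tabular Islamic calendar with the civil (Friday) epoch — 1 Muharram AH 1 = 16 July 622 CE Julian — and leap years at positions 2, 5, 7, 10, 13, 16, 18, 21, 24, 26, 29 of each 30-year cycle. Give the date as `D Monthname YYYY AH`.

6 Rabi' al-Thani 1080 AH

Counting 6 days forward from JDN 2330890 reaches JDN 2330896, which is 6 Rabi' al-Thani 1080 AH.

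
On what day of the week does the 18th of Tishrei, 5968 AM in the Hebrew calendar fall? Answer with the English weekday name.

Equivalently 11 October 2207 Gregorian, JDN 2527433.
Since JDN mod 7 = 6 (0 = Monday), the day is Sunday.

Sunday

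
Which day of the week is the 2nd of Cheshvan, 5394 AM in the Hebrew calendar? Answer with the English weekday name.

Thursday

This is JDN 2317780 (6 October 1633 Gregorian).
JDN 2317780 mod 7 = 3, and JDN 0 was a Monday, so this is a Thursday.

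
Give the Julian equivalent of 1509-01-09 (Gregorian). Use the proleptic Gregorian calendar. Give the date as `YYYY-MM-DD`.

At this point the Julian calendar is 10 days behind the Gregorian.
9 January 1509 Gregorian − 10 days → 30 December 1508 Julian.

1508-12-30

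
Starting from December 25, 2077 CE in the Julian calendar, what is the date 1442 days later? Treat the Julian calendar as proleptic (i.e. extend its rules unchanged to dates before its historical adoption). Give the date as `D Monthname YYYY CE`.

JDN of December 25, 2077 CE = 2480041.
2480041 + 1442 = 2481483.
JDN 2481483 in the Julian calendar is 6 December 2081 CE.

6 December 2081 CE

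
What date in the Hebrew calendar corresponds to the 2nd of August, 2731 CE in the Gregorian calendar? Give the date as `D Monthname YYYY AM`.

Both dates share Julian Day Number 2718750; in the Hebrew calendar that is 7 Av 6491 AM.

7 Av 6491 AM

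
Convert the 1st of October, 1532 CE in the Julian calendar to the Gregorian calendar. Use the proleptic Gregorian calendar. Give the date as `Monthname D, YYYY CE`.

October 11, 1532 CE

The Julian–Gregorian offset here is 10 days (Julian trailing).
1 October 1532 Julian + 10 days → 11 October 1532 Gregorian.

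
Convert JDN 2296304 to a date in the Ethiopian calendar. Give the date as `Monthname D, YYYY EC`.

Tahsas 13, 1567 EC

The proleptic Gregorian equivalent of JDN 2296304 is 19 December 1574.
In the Ethiopian calendar that day is Tahsas 13, 1567 EC.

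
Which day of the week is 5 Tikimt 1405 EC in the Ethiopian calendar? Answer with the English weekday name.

Sunday

This is JDN 2237066 (11 October 1412 Gregorian).
Since JDN mod 7 = 6 (0 = Monday), the day is Sunday.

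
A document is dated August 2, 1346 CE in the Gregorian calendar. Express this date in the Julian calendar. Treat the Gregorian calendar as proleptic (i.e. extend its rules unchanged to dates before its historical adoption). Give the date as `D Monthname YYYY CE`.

25 July 1346 CE

For dates in this range the Gregorian date is 8 days ahead of the Julian.
2 August 1346 Gregorian − 8 days → 25 July 1346 Julian.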